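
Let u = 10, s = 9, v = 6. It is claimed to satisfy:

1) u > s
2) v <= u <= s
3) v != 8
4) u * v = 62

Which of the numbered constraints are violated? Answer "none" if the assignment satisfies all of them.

1) u = 10, s = 9; 10 > 9  holds
2) values 6, 10, 9; u = 10 is not <= s = 9  fails
3) v = 6, and 6 ≠ 8  holds
4) u * v = 10 * 6 = 60, not 62  fails

Constraints 2, 4 are violated.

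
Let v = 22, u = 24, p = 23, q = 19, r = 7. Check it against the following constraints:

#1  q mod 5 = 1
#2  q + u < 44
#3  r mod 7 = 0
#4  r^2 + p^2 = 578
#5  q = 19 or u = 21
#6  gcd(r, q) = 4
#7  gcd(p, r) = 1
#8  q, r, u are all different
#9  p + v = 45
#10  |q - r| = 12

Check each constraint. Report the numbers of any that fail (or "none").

No — constraints 1, 6 are not satisfied.

#1 19 mod 5 = 4, not 1 — violated.
#2 q + u = 19 + 24 = 43; 43 < 44 — satisfied.
#3 7 mod 7 = 0 — satisfied.
#4 r^2 + p^2 = 7^2 + 23^2 = 49 + 529 = 578 — satisfied.
#5 q = 19 = 19 (first disjunct) — satisfied.
#6 gcd(7, 19) = 1, not 4 — violated.
#7 gcd(23, 7) = 1 — satisfied.
#8 values 19, 7, 24 are pairwise distinct — satisfied.
#9 p + v = 23 + 22 = 45 — satisfied.
#10 |19 - 7| = 12 — satisfied.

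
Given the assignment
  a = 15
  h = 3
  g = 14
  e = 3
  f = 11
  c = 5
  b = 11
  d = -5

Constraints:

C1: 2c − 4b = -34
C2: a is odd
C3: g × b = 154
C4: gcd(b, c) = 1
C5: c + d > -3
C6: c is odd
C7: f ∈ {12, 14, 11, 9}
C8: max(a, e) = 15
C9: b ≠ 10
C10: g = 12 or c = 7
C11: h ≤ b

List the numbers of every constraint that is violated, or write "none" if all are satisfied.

C1: 2c − 4b = 2(5) − 4(11) = -34  true
C2: a = 15 is odd  true
C3: g × b = 14 × 11 = 154  true
C4: gcd(11, 5) = 1  true
C5: c + d = 5 + (-5) = 0; 0 > -3  true
C6: c = 5 is odd  true
C7: f = 11 is in {12, 14, 11, 9}  true
C8: max(15, 3) = 15  true
C9: b = 11, and 11 ≠ 10  true
C10: g = 14 ≠ 12 and c = 5 ≠ 7; both disjuncts false  false
C11: h = 3, b = 11; 3 ≤ 11  true

The assignment fails constraint 10.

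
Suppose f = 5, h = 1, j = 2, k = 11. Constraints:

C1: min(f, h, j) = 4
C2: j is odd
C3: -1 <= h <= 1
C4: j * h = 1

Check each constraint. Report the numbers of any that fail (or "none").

Constraints 1, 2, 4 do not hold.

C1: min(5, 1, 2) = 1, not 4 — violated.
C2: j = 2 is even — violated.
C3: h = 1 lies in [-1, 1] — satisfied.
C4: j * h = 2 * 1 = 2, not 1 — violated.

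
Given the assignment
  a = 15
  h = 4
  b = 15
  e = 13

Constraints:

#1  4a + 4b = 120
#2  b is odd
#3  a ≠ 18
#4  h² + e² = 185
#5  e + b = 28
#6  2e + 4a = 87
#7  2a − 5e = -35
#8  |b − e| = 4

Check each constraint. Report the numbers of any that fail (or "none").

#1 4a + 4b = 4(15) + 4(15) = 120 — OK.
#2 b = 15 is odd — OK.
#3 a = 15, and 15 ≠ 18 — OK.
#4 h² + e² = 4² + 13² = 16 + 169 = 185 — OK.
#5 e + b = 13 + 15 = 28 — OK.
#6 2e + 4a = 2(13) + 4(15) = 86, not 87 — violated.
#7 2a − 5e = 2(15) − 5(13) = -35 — OK.
#8 |15 − 13| = 2, not 4 — violated.

No — constraints 6 and 8 are not satisfied.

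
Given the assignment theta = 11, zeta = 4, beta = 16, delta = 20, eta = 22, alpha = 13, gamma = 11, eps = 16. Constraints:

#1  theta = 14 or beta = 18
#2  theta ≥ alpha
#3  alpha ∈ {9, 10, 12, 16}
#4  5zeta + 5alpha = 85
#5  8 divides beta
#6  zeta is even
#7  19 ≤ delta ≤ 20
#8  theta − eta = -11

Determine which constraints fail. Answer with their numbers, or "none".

Violated: 1, 2, and 3.

#1 theta = 11 ≠ 14 and beta = 16 ≠ 18; both disjuncts false  ✗
#2 theta = 11, alpha = 13; 11 < 13 (want ≥)  ✗
#3 alpha = 13 is not in {9, 10, 12, 16}  ✗
#4 5zeta + 5alpha = 5(4) + 5(13) = 85  ✓
#5 16 / 8 = 2, so 8 divides 16  ✓
#6 zeta = 4 is even  ✓
#7 delta = 20 lies in [19, 20]  ✓
#8 theta − eta = 11 − 22 = -11  ✓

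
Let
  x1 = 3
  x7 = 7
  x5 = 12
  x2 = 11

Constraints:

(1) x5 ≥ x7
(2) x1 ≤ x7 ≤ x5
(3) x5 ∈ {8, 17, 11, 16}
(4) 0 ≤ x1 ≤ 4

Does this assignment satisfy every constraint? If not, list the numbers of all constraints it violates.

Violated: 3.

(1) x5 = 12, x7 = 7; 12 ≥ 7  true
(2) values 3 ≤ 7 ≤ 12  true
(3) x5 = 12 is not in {8, 17, 11, 16}  false
(4) x1 = 3 lies in [0, 4]  true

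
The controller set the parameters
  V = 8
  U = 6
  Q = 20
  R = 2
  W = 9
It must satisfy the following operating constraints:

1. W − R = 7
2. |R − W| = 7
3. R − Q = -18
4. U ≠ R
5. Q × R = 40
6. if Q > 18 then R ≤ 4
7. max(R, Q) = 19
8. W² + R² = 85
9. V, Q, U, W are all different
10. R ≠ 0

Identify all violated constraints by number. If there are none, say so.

1. W − R = 9 − 2 = 7 — holds.
2. |2 − 9| = 7 — holds.
3. R − Q = 2 − 20 = -18 — holds.
4. U = 6, R = 2; distinct — holds.
5. Q × R = 20 × 2 = 40 — holds.
6. Q = 20 > 18, so we need R ≤ 4; R = 2 ≤ 4 — holds.
7. max(2, 20) = 20, not 19 — does not hold.
8. W² + R² = 9² + 2² = 81 + 4 = 85 — holds.
9. values 8, 20, 6, 9 are pairwise distinct — holds.
10. R = 2, and 2 ≠ 0 — holds.

The assignment fails constraint 7.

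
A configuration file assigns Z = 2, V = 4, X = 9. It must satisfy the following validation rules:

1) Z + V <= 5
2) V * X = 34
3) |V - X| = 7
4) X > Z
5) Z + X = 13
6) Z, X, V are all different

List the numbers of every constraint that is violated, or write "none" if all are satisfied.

1) Z + V = 2 + 4 = 6; 6 > 5, bound 5 not met  ✗
2) V * X = 4 * 9 = 36, not 34  ✗
3) |4 - 9| = 5, not 7  ✗
4) X = 9, Z = 2; 9 > 2  ✓
5) Z + X = 2 + 9 = 11, not 13  ✗
6) values 2, 9, 4 are pairwise distinct  ✓

The assignment fails constraints 1, 2, 3, 5.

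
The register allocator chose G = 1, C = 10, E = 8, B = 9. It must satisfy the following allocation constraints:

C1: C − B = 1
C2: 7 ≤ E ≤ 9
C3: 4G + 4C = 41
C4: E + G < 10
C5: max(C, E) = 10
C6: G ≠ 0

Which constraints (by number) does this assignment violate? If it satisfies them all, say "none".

Constraint 3 is violated.

C1: C − B = 10 − 9 = 1  holds
C2: E = 8 lies in [7, 9]  holds
C3: 4G + 4C = 4(1) + 4(10) = 44, not 41  fails
C4: E + G = 8 + 1 = 9; 9 < 10  holds
C5: max(10, 8) = 10  holds
C6: G = 1, and 1 ≠ 0  holds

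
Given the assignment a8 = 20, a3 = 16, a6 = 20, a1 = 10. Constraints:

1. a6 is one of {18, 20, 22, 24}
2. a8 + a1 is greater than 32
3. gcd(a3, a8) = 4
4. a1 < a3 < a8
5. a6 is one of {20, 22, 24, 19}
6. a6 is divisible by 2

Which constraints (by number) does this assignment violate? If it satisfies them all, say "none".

1. a6 = 20 is in {18, 20, 22, 24}  ✓
2. a8 + a1 = 20 + 10 = 30; 30 ≤ 32, bound 32 not met  ✗
3. gcd(16, 20) = 4  ✓
4. values 10 < 16 < 20  ✓
5. a6 = 20 is in {20, 22, 24, 19}  ✓
6. 20 / 2 = 10, so 2 divides 20  ✓

Constraint 2 does not hold.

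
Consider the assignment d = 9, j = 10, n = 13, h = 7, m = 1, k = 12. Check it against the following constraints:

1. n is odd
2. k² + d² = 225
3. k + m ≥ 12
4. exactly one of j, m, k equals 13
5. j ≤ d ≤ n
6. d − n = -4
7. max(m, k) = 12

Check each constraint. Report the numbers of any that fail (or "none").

Constraints 4 and 5 are violated.

1. n = 13 is odd — holds.
2. k² + d² = 12² + 9² = 144 + 81 = 225 — holds.
3. k + m = 12 + 1 = 13; 13 ≥ 12 — holds.
4. j=10, m=1, k=12; 0 of them equal 13, not exactly one — does not hold.
5. values 10, 9, 13; j = 10 is not ≤ d = 9 — does not hold.
6. d − n = 9 − 13 = -4 — holds.
7. max(1, 12) = 12 — holds.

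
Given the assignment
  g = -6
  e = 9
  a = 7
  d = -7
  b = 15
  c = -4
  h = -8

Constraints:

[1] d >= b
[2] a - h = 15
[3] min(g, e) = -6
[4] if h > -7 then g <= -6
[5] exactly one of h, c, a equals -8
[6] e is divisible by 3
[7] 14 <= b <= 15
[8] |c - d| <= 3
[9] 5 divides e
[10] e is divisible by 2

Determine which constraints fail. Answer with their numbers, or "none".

[1] d = -7, b = 15; -7 < 15 (want ≥) — fails.
[2] a - h = 7 - (-8) = 15 — holds.
[3] min(-6, 9) = -6 — holds.
[4] h = -8, not > -7; antecedent false, conditional vacuously true — holds.
[5] h=-8, c=-4, a=7; 1 of them equals -8 — holds.
[6] 9 / 3 = 3, so 3 divides 9 — holds.
[7] b = 15 lies in [14, 15] — holds.
[8] |-4 - (-7)| = 3; 3 ≤ 3 — holds.
[9] 9 = 5*1 + 4, so 5 does not divide 9 — fails.
[10] 9 = 2*4 + 1, so 2 does not divide 9 — fails.

Constraints 1, 9, and 10 are violated.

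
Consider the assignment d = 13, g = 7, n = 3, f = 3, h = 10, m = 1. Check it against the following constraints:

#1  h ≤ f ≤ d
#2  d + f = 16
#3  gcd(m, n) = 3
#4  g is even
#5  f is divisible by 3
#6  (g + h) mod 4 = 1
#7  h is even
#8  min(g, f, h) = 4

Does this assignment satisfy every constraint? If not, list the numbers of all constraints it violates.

No — constraints 1, 3, 4, and 8 are not satisfied.

#1 values 10, 3, 13; h = 10 is not ≤ f = 3 — does not hold.
#2 d + f = 13 + 3 = 16 — holds.
#3 gcd(1, 3) = 1, not 3 — does not hold.
#4 g = 7 is odd — does not hold.
#5 3 / 3 = 1, so 3 divides 3 — holds.
#6 g + h = 17; 17 mod 4 = 1 — holds.
#7 h = 10 is even — holds.
#8 min(7, 3, 10) = 3, not 4 — does not hold.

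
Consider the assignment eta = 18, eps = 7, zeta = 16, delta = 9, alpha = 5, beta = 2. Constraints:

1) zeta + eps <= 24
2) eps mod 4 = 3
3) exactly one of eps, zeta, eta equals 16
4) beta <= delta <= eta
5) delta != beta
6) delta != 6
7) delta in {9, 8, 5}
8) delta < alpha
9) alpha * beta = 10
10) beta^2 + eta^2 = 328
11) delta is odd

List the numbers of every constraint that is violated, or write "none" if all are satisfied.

Violated: 8.

1) zeta + eps = 16 + 7 = 23; 23 ≤ 24 — OK.
2) 7 mod 4 = 3 — OK.
3) eps=7, zeta=16, eta=18; 1 of them equals 16 — OK.
4) values 2 <= 9 <= 18 — OK.
5) delta = 9, beta = 2; distinct — OK.
6) delta = 9, and 9 ≠ 6 — OK.
7) delta = 9 is in {9, 8, 5} — OK.
8) delta = 9, alpha = 5; 9 ≥ 5 (want <) — violated.
9) alpha * beta = 5 * 2 = 10 — OK.
10) beta^2 + eta^2 = 2^2 + 18^2 = 4 + 324 = 328 — OK.
11) delta = 9 is odd — OK.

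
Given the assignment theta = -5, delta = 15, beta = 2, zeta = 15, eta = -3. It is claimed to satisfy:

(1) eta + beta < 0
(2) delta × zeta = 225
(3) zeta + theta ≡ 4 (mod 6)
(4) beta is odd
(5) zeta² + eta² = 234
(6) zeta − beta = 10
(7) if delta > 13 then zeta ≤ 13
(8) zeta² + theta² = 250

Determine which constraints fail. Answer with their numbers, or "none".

(1) eta + beta = -3 + 2 = -1; -1 < 0  holds
(2) delta × zeta = 15 × 15 = 225  holds
(3) zeta + theta = 10; 10 mod 6 = 4  holds
(4) beta = 2 is even  fails
(5) zeta² + eta² = 15² + (-3)² = 225 + 9 = 234  holds
(6) zeta − beta = 15 − 2 = 13, not 10  fails
(7) delta = 15 > 13, so we need zeta ≤ 13; but zeta = 15 > 13  fails
(8) zeta² + theta² = 15² + (-5)² = 225 + 25 = 250  holds

Constraints 4, 6, 7 are violated.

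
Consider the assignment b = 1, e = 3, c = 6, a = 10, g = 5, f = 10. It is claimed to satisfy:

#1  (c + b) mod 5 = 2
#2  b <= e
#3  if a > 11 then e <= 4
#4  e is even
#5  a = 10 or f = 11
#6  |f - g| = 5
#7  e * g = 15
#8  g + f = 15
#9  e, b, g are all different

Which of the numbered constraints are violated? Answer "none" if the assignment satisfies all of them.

#1 c + b = 7; 7 mod 5 = 2 — OK.
#2 b = 1, e = 3; 1 ≤ 3 — OK.
#3 a = 10, not > 11; antecedent false, conditional vacuously true — OK.
#4 e = 3 is odd — violated.
#5 a = 10 = 10 (first disjunct) — OK.
#6 |10 - 5| = 5 — OK.
#7 e * g = 3 * 5 = 15 — OK.
#8 g + f = 5 + 10 = 15 — OK.
#9 values 3, 1, 5 are pairwise distinct — OK.

The assignment fails constraint 4.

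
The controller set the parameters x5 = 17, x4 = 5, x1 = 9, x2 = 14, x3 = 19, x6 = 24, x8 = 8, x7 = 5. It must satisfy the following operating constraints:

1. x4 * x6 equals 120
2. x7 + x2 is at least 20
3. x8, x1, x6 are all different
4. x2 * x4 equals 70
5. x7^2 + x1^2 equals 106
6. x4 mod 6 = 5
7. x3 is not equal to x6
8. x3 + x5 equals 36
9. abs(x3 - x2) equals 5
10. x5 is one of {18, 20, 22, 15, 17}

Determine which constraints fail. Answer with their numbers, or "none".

1. x4 * x6 = 5 * 24 = 120  true
2. x7 + x2 = 5 + 14 = 19; 19 < 20, bound 20 not met  false
3. values 8, 9, 24 are pairwise distinct  true
4. x2 * x4 = 14 * 5 = 70  true
5. x7^2 + x1^2 = 5^2 + 9^2 = 25 + 81 = 106  true
6. 5 mod 6 = 5  true
7. x3 = 19, x6 = 24; distinct  true
8. x3 + x5 = 19 + 17 = 36  true
9. abs(19 - 14) = 5  true
10. x5 = 17 is in {18, 20, 22, 15, 17}  true

The assignment fails constraint 2.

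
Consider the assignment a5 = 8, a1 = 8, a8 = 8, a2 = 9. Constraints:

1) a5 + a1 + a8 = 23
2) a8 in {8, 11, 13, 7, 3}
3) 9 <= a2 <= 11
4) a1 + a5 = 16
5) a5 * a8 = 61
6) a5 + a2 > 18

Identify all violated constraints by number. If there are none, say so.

Constraints 1, 5, and 6 do not hold.

1) a5 + a1 + a8 = 8 + 8 + 8 = 24, not 23  ✘
2) a8 = 8 is in {8, 11, 13, 7, 3}  ✔
3) a2 = 9 lies in [9, 11]  ✔
4) a1 + a5 = 8 + 8 = 16  ✔
5) a5 * a8 = 8 * 8 = 64, not 61  ✘
6) a5 + a2 = 8 + 9 = 17; 17 ≤ 18, bound 18 not met  ✘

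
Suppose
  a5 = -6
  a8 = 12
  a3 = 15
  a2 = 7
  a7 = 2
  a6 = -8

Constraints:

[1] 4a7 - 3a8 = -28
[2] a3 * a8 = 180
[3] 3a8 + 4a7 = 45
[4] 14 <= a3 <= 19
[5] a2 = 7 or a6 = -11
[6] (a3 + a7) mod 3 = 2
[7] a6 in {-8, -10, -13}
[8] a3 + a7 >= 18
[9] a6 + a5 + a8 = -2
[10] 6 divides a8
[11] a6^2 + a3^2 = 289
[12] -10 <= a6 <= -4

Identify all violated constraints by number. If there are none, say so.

[1] 4a7 - 3a8 = 4(2) - 3(12) = -28 — OK.
[2] a3 * a8 = 15 * 12 = 180 — OK.
[3] 3a8 + 4a7 = 3(12) + 4(2) = 44, not 45 — violated.
[4] a3 = 15 lies in [14, 19] — OK.
[5] a2 = 7 = 7 (first disjunct) — OK.
[6] a3 + a7 = 17; 17 mod 3 = 2 — OK.
[7] a6 = -8 is in {-8, -10, -13} — OK.
[8] a3 + a7 = 15 + 2 = 17; 17 < 18, bound 18 not met — violated.
[9] a6 + a5 + a8 = -8 + (-6) + 12 = -2 — OK.
[10] 12 / 6 = 2, so 6 divides 12 — OK.
[11] a6^2 + a3^2 = (-8)^2 + 15^2 = 64 + 225 = 289 — OK.
[12] a6 = -8 lies in [-10, -4] — OK.

The assignment fails constraints 3, 8.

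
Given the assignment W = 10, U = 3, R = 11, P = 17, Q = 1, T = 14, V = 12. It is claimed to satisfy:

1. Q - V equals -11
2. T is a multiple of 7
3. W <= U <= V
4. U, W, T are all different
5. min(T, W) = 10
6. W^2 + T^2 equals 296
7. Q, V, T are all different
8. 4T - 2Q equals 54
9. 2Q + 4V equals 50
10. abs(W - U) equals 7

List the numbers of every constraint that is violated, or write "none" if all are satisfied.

1. Q - V = 1 - 12 = -11  yes
2. 14 / 7 = 2, so 7 divides 14  yes
3. values 10, 3, 12; W = 10 is not <= U = 3  no
4. values 3, 10, 14 are pairwise distinct  yes
5. min(14, 10) = 10  yes
6. W^2 + T^2 = 10^2 + 14^2 = 100 + 196 = 296  yes
7. values 1, 12, 14 are pairwise distinct  yes
8. 4T - 2Q = 4(14) - 2(1) = 54  yes
9. 2Q + 4V = 2(1) + 4(12) = 50  yes
10. abs(10 - 3) = 7  yes

The assignment fails constraint 3.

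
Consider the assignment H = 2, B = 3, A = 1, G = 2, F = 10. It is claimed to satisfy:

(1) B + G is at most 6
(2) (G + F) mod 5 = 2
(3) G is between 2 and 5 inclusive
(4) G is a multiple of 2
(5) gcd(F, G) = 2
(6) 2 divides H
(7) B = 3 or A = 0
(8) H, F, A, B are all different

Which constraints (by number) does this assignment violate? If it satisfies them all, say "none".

None — every constraint holds.

(1) B + G = 3 + 2 = 5; 5 ≤ 6 — OK.
(2) G + F = 12; 12 mod 5 = 2 — OK.
(3) G = 2 lies in [2, 5] — OK.
(4) 2 / 2 = 1, so 2 divides 2 — OK.
(5) gcd(10, 2) = 2 — OK.
(6) 2 / 2 = 1, so 2 divides 2 — OK.
(7) B = 3 = 3 (first disjunct) — OK.
(8) values 2, 10, 1, 3 are pairwise distinct — OK.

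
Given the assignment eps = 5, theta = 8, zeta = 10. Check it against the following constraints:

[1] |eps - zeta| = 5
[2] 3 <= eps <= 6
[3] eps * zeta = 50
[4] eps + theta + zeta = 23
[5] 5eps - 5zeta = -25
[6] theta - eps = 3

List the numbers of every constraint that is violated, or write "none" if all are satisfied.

Yes — all constraints hold.

[1] |5 - 10| = 5  OK
[2] eps = 5 lies in [3, 6]  OK
[3] eps * zeta = 5 * 10 = 50  OK
[4] eps + theta + zeta = 5 + 8 + 10 = 23  OK
[5] 5eps - 5zeta = 5(5) - 5(10) = -25  OK
[6] theta - eps = 8 - 5 = 3  OK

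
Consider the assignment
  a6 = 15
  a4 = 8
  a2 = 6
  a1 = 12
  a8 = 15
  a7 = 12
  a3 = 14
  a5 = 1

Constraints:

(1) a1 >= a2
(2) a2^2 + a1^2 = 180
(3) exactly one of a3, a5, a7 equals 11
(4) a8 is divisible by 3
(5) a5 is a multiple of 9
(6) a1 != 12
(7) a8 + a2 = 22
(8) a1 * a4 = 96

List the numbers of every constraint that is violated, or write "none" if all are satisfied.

(1) a1 = 12, a2 = 6; 12 ≥ 6  OK
(2) a2^2 + a1^2 = 6^2 + 12^2 = 36 + 144 = 180  OK
(3) a3=14, a5=1, a7=12; 0 of them equal 11, not exactly one  FAIL
(4) 15 / 3 = 5, so 3 divides 15  OK
(5) 1 = 9*0 + 1, so 9 does not divide 1  FAIL
(6) a1 = 12, but 12 is required to differ  FAIL
(7) a8 + a2 = 15 + 6 = 21, not 22  FAIL
(8) a1 * a4 = 12 * 8 = 96  OK

Constraints 3, 5, 6, and 7 are violated.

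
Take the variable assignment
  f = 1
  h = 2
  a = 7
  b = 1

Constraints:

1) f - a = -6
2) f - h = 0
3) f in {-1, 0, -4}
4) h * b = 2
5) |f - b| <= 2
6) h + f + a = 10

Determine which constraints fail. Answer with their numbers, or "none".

Constraints 2 and 3 do not hold.

1) f - a = 1 - 7 = -6 — satisfied.
2) f - h = 1 - 2 = -1, not 0 — violated.
3) f = 1 is not in {-1, 0, -4} — violated.
4) h * b = 2 * 1 = 2 — satisfied.
5) |1 - 1| = 0; 0 ≤ 2 — satisfied.
6) h + f + a = 2 + 1 + 7 = 10 — satisfied.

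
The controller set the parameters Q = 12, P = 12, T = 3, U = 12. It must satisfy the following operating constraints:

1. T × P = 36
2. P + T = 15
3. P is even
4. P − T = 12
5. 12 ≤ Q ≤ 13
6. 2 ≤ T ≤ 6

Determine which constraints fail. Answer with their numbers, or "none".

1. T × P = 3 × 12 = 36  true
2. P + T = 12 + 3 = 15  true
3. P = 12 is even  true
4. P − T = 12 − 3 = 9, not 12  false
5. Q = 12 lies in [12, 13]  true
6. T = 3 lies in [2, 6]  true

The assignment fails constraint 4.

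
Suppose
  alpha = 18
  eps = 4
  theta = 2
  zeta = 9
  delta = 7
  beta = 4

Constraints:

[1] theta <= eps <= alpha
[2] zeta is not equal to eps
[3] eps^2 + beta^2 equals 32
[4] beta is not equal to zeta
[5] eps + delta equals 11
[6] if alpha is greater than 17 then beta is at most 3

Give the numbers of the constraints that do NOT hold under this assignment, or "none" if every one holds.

[1] values 2 <= 4 <= 18  holds
[2] zeta = 9, eps = 4; distinct  holds
[3] eps^2 + beta^2 = 4^2 + 4^2 = 16 + 16 = 32  holds
[4] beta = 4, zeta = 9; distinct  holds
[5] eps + delta = 4 + 7 = 11  holds
[6] alpha = 18 > 17, so we need beta ≤ 3; but beta = 4 > 3  fails

The assignment fails constraint 6.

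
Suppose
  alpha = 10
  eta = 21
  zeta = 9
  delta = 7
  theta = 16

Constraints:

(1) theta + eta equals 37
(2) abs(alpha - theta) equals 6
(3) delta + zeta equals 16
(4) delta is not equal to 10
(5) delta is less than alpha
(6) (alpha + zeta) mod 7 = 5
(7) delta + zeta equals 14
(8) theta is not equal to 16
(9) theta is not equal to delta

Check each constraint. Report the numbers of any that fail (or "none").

No — constraints 7, 8 are not satisfied.

(1) theta + eta = 16 + 21 = 37 — holds.
(2) abs(10 - 16) = 6 — holds.
(3) delta + zeta = 7 + 9 = 16 — holds.
(4) delta = 7, and 7 ≠ 10 — holds.
(5) delta = 7, alpha = 10; 7 < 10 — holds.
(6) alpha + zeta = 19; 19 mod 7 = 5 — holds.
(7) delta + zeta = 7 + 9 = 16, not 14 — does not hold.
(8) theta = 16, but 16 is required to differ — does not hold.
(9) theta = 16, delta = 7; distinct — holds.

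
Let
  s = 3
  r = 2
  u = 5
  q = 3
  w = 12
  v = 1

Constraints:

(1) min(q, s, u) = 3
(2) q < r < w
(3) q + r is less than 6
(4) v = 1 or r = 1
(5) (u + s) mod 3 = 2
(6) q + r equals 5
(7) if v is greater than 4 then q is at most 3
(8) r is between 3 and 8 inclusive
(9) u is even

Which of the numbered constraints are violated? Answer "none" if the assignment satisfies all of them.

(1) min(3, 3, 5) = 3 — holds.
(2) values 3, 2, 12; q = 3 is not < r = 2 — does not hold.
(3) q + r = 3 + 2 = 5; 5 < 6 — holds.
(4) v = 1 = 1 (first disjunct) — holds.
(5) u + s = 8; 8 mod 3 = 2 — holds.
(6) q + r = 3 + 2 = 5 — holds.
(7) v = 1, not > 4; antecedent false, conditional vacuously true — holds.
(8) r = 2 is outside [3, 8] — does not hold.
(9) u = 5 is odd — does not hold.

Constraints 2, 8, and 9 are violated.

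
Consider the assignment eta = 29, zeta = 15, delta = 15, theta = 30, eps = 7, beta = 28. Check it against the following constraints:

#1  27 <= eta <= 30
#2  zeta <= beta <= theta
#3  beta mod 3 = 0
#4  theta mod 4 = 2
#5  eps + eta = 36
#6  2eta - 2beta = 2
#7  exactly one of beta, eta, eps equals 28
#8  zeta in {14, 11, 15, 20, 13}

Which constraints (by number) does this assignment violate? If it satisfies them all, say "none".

No — constraint 3 is not satisfied.

#1 eta = 29 lies in [27, 30] — OK.
#2 values 15 <= 28 <= 30 — OK.
#3 28 mod 3 = 1, not 0 — violated.
#4 30 mod 4 = 2 — OK.
#5 eps + eta = 7 + 29 = 36 — OK.
#6 2eta - 2beta = 2(29) - 2(28) = 2 — OK.
#7 beta=28, eta=29, eps=7; 1 of them equals 28 — OK.
#8 zeta = 15 is in {14, 11, 15, 20, 13} — OK.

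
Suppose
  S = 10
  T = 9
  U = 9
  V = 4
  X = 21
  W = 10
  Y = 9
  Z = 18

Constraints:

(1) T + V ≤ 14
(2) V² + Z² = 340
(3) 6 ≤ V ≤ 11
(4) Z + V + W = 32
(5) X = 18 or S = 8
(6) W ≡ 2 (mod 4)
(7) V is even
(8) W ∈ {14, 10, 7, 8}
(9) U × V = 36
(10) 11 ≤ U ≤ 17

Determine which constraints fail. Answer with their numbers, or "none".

(1) T + V = 9 + 4 = 13; 13 ≤ 14  ✔
(2) V² + Z² = 4² + 18² = 16 + 324 = 340  ✔
(3) V = 4 is outside [6, 11]  ✘
(4) Z + V + W = 18 + 4 + 10 = 32  ✔
(5) X = 21 ≠ 18 and S = 10 ≠ 8; both disjuncts false  ✘
(6) 10 mod 4 = 2  ✔
(7) V = 4 is even  ✔
(8) W = 10 is in {14, 10, 7, 8}  ✔
(9) U × V = 9 × 4 = 36  ✔
(10) U = 9 is outside [11, 17]  ✘

Constraints 3, 5, 10 do not hold.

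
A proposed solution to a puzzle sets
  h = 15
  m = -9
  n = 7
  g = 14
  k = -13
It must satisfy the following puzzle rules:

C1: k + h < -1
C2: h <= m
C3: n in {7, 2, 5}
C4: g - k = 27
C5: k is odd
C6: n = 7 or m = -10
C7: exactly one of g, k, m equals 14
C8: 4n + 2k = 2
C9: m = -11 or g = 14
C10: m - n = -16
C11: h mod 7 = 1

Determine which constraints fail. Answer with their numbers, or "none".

Constraints 1, 2 are violated.

C1: k + h = -13 + 15 = 2; 2 ≥ -1, bound -1 not met  false
C2: h = 15, m = -9; 15 > -9 (want ≤)  false
C3: n = 7 is in {7, 2, 5}  true
C4: g - k = 14 - (-13) = 27  true
C5: k = -13 is odd  true
C6: n = 7 = 7 (first disjunct)  true
C7: g=14, k=-13, m=-9; 1 of them equals 14  true
C8: 4n + 2k = 4(7) + 2(-13) = 2  true
C9: m = -9 ≠ -11, but g = 14 = 14 (second disjunct)  true
C10: m - n = -9 - 7 = -16  true
C11: 15 mod 7 = 1  true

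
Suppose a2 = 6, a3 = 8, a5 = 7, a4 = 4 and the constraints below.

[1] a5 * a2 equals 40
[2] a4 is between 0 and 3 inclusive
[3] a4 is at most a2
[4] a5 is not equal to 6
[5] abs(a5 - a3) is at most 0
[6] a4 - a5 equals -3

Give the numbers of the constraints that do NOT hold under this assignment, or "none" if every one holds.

Violated: 1, 2, 5.

[1] a5 * a2 = 7 * 6 = 42, not 40  ✗
[2] a4 = 4 is outside [0, 3]  ✗
[3] a4 = 4, a2 = 6; 4 ≤ 6  ✓
[4] a5 = 7, and 7 ≠ 6  ✓
[5] abs(7 - 8) = 1; 1 > 0, exceeds bound 0  ✗
[6] a4 - a5 = 4 - 7 = -3  ✓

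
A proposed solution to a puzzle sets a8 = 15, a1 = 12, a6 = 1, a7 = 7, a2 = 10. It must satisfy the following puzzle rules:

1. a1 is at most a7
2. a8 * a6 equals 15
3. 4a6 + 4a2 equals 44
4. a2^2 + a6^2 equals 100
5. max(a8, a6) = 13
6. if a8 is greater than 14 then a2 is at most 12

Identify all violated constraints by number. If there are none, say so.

No — constraints 1, 4, and 5 are not satisfied.

1. a1 = 12, a7 = 7; 12 > 7 (want ≤) — fails.
2. a8 * a6 = 15 * 1 = 15 — holds.
3. 4a6 + 4a2 = 4(1) + 4(10) = 44 — holds.
4. a2^2 + a6^2 = 10^2 + 1^2 = 100 + 1 = 101, not 100 — fails.
5. max(15, 1) = 15, not 13 — fails.
6. a8 = 15 > 14, so we need a2 ≤ 12; a2 = 10 ≤ 12 — holds.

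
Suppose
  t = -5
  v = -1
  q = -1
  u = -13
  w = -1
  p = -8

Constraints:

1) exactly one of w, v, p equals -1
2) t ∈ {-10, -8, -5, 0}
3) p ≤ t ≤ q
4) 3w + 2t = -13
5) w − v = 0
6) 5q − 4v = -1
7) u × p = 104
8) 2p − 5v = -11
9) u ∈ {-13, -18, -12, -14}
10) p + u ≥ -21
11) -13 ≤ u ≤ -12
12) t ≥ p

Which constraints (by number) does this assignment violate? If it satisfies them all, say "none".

1) w=-1, v=-1, p=-8; 2 of them equal -1, not exactly one  no
2) t = -5 is in {-10, -8, -5, 0}  yes
3) values -8 ≤ -5 ≤ -1  yes
4) 3w + 2t = 3(-1) + 2(-5) = -13  yes
5) w − v = -1 − (-1) = 0  yes
6) 5q − 4v = 5(-1) − 4(-1) = -1  yes
7) u × p = -13 × (-8) = 104  yes
8) 2p − 5v = 2(-8) − 5(-1) = -11  yes
9) u = -13 is in {-13, -18, -12, -14}  yes
10) p + u = -8 + (-13) = -21; -21 ≥ -21  yes
11) u = -13 lies in [-13, -12]  yes
12) t = -5, p = -8; -5 ≥ -8  yes

No — constraint 1 is not satisfied.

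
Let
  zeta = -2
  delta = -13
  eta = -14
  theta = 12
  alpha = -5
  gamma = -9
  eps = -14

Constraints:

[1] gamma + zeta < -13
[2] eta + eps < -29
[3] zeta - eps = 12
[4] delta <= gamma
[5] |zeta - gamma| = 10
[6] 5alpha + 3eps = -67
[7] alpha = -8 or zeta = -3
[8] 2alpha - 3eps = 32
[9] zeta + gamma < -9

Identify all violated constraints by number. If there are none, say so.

Constraints 1, 2, 5, and 7 are violated.

[1] gamma + zeta = -9 + (-2) = -11; -11 ≥ -13, bound -13 not met  ✘
[2] eta + eps = -14 + (-14) = -28; -28 ≥ -29, bound -29 not met  ✘
[3] zeta - eps = -2 - (-14) = 12  ✔
[4] delta = -13, gamma = -9; -13 ≤ -9  ✔
[5] |-2 - (-9)| = 7, not 10  ✘
[6] 5alpha + 3eps = 5(-5) + 3(-14) = -67  ✔
[7] alpha = -5 ≠ -8 and zeta = -2 ≠ -3; both disjuncts false  ✘
[8] 2alpha - 3eps = 2(-5) - 3(-14) = 32  ✔
[9] zeta + gamma = -2 + (-9) = -11; -11 < -9  ✔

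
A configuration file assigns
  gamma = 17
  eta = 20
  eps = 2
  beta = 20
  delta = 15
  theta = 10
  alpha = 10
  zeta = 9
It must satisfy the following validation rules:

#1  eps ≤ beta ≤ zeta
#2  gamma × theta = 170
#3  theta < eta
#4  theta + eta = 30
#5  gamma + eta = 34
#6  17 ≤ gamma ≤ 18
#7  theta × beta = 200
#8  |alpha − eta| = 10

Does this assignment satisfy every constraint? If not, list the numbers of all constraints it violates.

Constraints 1 and 5 are violated.

#1 values 2, 20, 9; beta = 20 is not ≤ zeta = 9  no
#2 gamma × theta = 17 × 10 = 170  yes
#3 theta = 10, eta = 20; 10 < 20  yes
#4 theta + eta = 10 + 20 = 30  yes
#5 gamma + eta = 17 + 20 = 37, not 34  no
#6 gamma = 17 lies in [17, 18]  yes
#7 theta × beta = 10 × 20 = 200  yes
#8 |10 − 20| = 10  yes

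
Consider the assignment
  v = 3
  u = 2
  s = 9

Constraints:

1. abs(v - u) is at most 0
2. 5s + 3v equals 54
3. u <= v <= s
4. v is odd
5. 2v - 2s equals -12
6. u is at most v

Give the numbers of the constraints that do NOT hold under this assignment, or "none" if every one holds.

1. abs(3 - 2) = 1; 1 > 0, exceeds bound 0  false
2. 5s + 3v = 5(9) + 3(3) = 54  true
3. values 2 <= 3 <= 9  true
4. v = 3 is odd  true
5. 2v - 2s = 2(3) - 2(9) = -12  true
6. u = 2, v = 3; 2 ≤ 3  true

Constraint 1 is violated.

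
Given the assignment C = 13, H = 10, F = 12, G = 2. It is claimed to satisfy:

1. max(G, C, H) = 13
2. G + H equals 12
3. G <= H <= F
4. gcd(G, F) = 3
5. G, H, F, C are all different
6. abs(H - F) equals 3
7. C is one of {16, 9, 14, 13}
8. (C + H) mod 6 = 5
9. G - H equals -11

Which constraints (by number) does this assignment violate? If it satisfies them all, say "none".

1. max(2, 13, 10) = 13  holds
2. G + H = 2 + 10 = 12  holds
3. values 2 <= 10 <= 12  holds
4. gcd(2, 12) = 2, not 3  fails
5. values 2, 10, 12, 13 are pairwise distinct  holds
6. abs(10 - 12) = 2, not 3  fails
7. C = 13 is in {16, 9, 14, 13}  holds
8. C + H = 23; 23 mod 6 = 5  holds
9. G - H = 2 - 10 = -8, not -11  fails

Constraints 4, 6, and 9 are violated.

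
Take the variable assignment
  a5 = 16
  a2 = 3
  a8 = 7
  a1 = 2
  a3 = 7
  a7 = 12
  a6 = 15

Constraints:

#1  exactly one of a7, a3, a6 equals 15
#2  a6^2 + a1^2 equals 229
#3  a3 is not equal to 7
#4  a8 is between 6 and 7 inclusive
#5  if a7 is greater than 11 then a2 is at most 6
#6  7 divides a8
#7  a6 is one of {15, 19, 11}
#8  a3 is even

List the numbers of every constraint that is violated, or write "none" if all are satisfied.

No — constraints 3, 8 are not satisfied.

#1 a7=12, a3=7, a6=15; 1 of them equals 15  holds
#2 a6^2 + a1^2 = 15^2 + 2^2 = 225 + 4 = 229  holds
#3 a3 = 7, but 7 is required to differ  fails
#4 a8 = 7 lies in [6, 7]  holds
#5 a7 = 12 > 11, so we need a2 ≤ 6; a2 = 3 ≤ 6  holds
#6 7 / 7 = 1, so 7 divides 7  holds
#7 a6 = 15 is in {15, 19, 11}  holds
#8 a3 = 7 is odd  fails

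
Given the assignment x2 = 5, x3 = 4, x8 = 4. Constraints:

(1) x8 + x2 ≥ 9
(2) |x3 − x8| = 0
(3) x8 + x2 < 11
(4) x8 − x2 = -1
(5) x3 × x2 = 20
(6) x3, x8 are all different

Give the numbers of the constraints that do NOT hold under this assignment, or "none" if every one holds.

Violated: 6.

(1) x8 + x2 = 4 + 5 = 9; 9 ≥ 9 — holds.
(2) |4 − 4| = 0 — holds.
(3) x8 + x2 = 4 + 5 = 9; 9 < 11 — holds.
(4) x8 − x2 = 4 − 5 = -1 — holds.
(5) x3 × x2 = 4 × 5 = 20 — holds.
(6) x3 = x8 = 4, not all different — does not hold.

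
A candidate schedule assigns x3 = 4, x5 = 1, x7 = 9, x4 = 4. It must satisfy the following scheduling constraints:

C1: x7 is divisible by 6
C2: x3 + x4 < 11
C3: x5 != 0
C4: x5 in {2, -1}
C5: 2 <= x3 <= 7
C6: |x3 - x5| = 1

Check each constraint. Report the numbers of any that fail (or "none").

C1: 9 = 6*1 + 3, so 6 does not divide 9  fails
C2: x3 + x4 = 4 + 4 = 8; 8 < 11  holds
C3: x5 = 1, and 1 ≠ 0  holds
C4: x5 = 1 is not in {2, -1}  fails
C5: x3 = 4 lies in [2, 7]  holds
C6: |4 - 1| = 3, not 1  fails

Constraints 1, 4, 6 are violated.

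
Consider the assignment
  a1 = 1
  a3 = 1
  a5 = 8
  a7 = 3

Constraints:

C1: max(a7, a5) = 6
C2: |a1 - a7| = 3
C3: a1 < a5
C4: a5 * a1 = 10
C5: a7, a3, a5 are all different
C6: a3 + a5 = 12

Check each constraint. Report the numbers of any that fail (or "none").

C1: max(3, 8) = 8, not 6 — fails.
C2: |1 - 3| = 2, not 3 — fails.
C3: a1 = 1, a5 = 8; 1 < 8 — holds.
C4: a5 * a1 = 8 * 1 = 8, not 10 — fails.
C5: values 3, 1, 8 are pairwise distinct — holds.
C6: a3 + a5 = 1 + 8 = 9, not 12 — fails.

No — constraints 1, 2, 4, and 6 are not satisfied.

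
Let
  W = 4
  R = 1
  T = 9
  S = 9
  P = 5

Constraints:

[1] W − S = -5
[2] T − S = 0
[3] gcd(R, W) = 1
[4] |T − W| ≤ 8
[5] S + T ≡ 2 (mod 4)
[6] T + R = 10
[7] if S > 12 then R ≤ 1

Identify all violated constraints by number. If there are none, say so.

The assignment satisfies every constraint.

[1] W − S = 4 − 9 = -5 — OK.
[2] T − S = 9 − 9 = 0 — OK.
[3] gcd(1, 4) = 1 — OK.
[4] |9 − 4| = 5; 5 ≤ 8 — OK.
[5] S + T = 18; 18 mod 4 = 2 — OK.
[6] T + R = 9 + 1 = 10 — OK.
[7] S = 9, not > 12; antecedent false, conditional vacuously true — OK.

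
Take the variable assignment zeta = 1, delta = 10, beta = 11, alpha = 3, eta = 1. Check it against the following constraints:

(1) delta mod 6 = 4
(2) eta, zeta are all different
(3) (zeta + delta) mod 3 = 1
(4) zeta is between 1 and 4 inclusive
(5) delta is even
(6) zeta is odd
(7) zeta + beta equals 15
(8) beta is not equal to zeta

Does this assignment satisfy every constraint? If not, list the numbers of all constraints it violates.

(1) 10 mod 6 = 4 — holds.
(2) eta = zeta = 1, not all different — fails.
(3) zeta + delta = 11; 11 mod 3 = 2, not 1 — fails.
(4) zeta = 1 lies in [1, 4] — holds.
(5) delta = 10 is even — holds.
(6) zeta = 1 is odd — holds.
(7) zeta + beta = 1 + 11 = 12, not 15 — fails.
(8) beta = 11, zeta = 1; distinct — holds.

Violated: 2, 3, and 7.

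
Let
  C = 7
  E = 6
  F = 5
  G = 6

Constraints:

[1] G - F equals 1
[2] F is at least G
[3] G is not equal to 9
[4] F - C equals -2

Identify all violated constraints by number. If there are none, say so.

[1] G - F = 6 - 5 = 1 — satisfied.
[2] F = 5, G = 6; 5 < 6 (want ≥) — violated.
[3] G = 6, and 6 ≠ 9 — satisfied.
[4] F - C = 5 - 7 = -2 — satisfied.

Constraint 2 is violated.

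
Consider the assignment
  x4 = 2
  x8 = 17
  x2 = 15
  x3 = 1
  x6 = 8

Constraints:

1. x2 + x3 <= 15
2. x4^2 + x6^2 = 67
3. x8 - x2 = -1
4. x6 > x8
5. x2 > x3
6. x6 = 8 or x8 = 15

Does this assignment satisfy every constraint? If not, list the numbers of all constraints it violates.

1. x2 + x3 = 15 + 1 = 16; 16 > 15, bound 15 not met  FAIL
2. x4^2 + x6^2 = 2^2 + 8^2 = 4 + 64 = 68, not 67  FAIL
3. x8 - x2 = 17 - 15 = 2, not -1  FAIL
4. x6 = 8, x8 = 17; 8 ≤ 17 (want >)  FAIL
5. x2 = 15, x3 = 1; 15 > 1  OK
6. x6 = 8 = 8 (first disjunct)  OK

Violated: 1, 2, 3, and 4.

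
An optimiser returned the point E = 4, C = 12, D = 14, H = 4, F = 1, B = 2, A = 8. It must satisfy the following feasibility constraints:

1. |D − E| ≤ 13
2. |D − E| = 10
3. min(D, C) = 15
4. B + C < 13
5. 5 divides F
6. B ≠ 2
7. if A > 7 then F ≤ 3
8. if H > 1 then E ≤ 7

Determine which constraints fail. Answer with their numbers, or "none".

No — constraints 3, 4, 5, 6 are not satisfied.

1. |14 − 4| = 10; 10 ≤ 13 — satisfied.
2. |14 − 4| = 10 — satisfied.
3. min(14, 12) = 12, not 15 — violated.
4. B + C = 2 + 12 = 14; 14 ≥ 13, bound 13 not met — violated.
5. 1 = 5×0 + 1, so 5 does not divide 1 — violated.
6. B = 2, but 2 is required to differ — violated.
7. A = 8 > 7, so we need F ≤ 3; F = 1 ≤ 3 — satisfied.
8. H = 4 > 1, so we need E ≤ 7; E = 4 ≤ 7 — satisfied.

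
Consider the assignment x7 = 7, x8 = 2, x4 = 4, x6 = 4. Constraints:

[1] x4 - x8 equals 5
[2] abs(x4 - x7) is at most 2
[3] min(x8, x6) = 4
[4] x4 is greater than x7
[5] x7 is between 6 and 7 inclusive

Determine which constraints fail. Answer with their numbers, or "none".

The assignment fails constraints 1, 2, 3, and 4.

[1] x4 - x8 = 4 - 2 = 2, not 5  ✗
[2] abs(4 - 7) = 3; 3 > 2, exceeds bound 2  ✗
[3] min(2, 4) = 2, not 4  ✗
[4] x4 = 4, x7 = 7; 4 ≤ 7 (want >)  ✗
[5] x7 = 7 lies in [6, 7]  ✓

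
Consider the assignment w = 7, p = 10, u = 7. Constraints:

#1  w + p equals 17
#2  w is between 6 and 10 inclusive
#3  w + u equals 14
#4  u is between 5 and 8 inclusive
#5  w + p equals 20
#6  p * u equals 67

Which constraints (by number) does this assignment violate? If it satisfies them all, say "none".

#1 w + p = 7 + 10 = 17 — OK.
#2 w = 7 lies in [6, 10] — OK.
#3 w + u = 7 + 7 = 14 — OK.
#4 u = 7 lies in [5, 8] — OK.
#5 w + p = 7 + 10 = 17, not 20 — violated.
#6 p * u = 10 * 7 = 70, not 67 — violated.

The assignment fails constraints 5 and 6.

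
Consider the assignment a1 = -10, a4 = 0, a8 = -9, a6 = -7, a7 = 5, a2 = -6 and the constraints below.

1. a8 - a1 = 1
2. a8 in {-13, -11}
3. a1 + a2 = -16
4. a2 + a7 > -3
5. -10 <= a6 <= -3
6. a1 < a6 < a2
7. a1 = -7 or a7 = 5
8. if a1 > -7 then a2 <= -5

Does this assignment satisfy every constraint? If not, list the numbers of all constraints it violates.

No — constraint 2 is not satisfied.

1. a8 - a1 = -9 - (-10) = 1  OK
2. a8 = -9 is not in {-13, -11}  FAIL
3. a1 + a2 = -10 + (-6) = -16  OK
4. a2 + a7 = -6 + 5 = -1; -1 > -3  OK
5. a6 = -7 lies in [-10, -3]  OK
6. values -10 < -7 < -6  OK
7. a1 = -10 ≠ -7, but a7 = 5 = 5 (second disjunct)  OK
8. a1 = -10, not > -7; antecedent false, conditional vacuously true  OK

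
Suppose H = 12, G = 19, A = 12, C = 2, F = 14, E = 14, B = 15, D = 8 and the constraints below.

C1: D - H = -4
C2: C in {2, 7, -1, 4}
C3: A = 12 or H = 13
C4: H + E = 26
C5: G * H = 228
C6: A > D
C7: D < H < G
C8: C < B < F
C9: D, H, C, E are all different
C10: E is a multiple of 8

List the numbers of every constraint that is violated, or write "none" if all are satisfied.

Violated: 8 and 10.

C1: D - H = 8 - 12 = -4  holds
C2: C = 2 is in {2, 7, -1, 4}  holds
C3: A = 12 = 12 (first disjunct)  holds
C4: H + E = 12 + 14 = 26  holds
C5: G * H = 19 * 12 = 228  holds
C6: A = 12, D = 8; 12 > 8  holds
C7: values 8 < 12 < 19  holds
C8: values 2, 15, 14; B = 15 is not < F = 14  fails
C9: values 8, 12, 2, 14 are pairwise distinct  holds
C10: 14 = 8*1 + 6, so 8 does not divide 14  fails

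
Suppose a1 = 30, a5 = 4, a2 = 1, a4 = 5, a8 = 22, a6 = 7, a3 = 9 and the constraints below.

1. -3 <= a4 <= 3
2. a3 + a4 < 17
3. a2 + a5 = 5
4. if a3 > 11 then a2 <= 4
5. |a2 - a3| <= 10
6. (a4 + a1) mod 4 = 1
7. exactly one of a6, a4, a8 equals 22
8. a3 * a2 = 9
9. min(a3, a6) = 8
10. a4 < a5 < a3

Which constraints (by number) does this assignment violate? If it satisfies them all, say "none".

No — constraints 1, 6, 9, and 10 are not satisfied.

1. a4 = 5 is outside [-3, 3] — violated.
2. a3 + a4 = 9 + 5 = 14; 14 < 17 — satisfied.
3. a2 + a5 = 1 + 4 = 5 — satisfied.
4. a3 = 9, not > 11; antecedent false, conditional vacuously true — satisfied.
5. |1 - 9| = 8; 8 ≤ 10 — satisfied.
6. a4 + a1 = 35; 35 mod 4 = 3, not 1 — violated.
7. a6=7, a4=5, a8=22; 1 of them equals 22 — satisfied.
8. a3 * a2 = 9 * 1 = 9 — satisfied.
9. min(9, 7) = 7, not 8 — violated.
10. values 5, 4, 9; a4 = 5 is not < a5 = 4 — violated.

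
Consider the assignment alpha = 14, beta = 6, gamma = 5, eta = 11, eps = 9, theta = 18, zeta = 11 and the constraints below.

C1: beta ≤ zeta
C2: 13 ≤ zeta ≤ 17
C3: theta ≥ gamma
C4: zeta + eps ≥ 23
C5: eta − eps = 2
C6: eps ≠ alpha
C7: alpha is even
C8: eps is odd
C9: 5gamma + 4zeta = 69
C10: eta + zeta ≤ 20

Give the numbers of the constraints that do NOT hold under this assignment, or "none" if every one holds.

C1: beta = 6, zeta = 11; 6 ≤ 11  OK
C2: zeta = 11 is outside [13, 17]  FAIL
C3: theta = 18, gamma = 5; 18 ≥ 5  OK
C4: zeta + eps = 11 + 9 = 20; 20 < 23, bound 23 not met  FAIL
C5: eta − eps = 11 − 9 = 2  OK
C6: eps = 9, alpha = 14; distinct  OK
C7: alpha = 14 is even  OK
C8: eps = 9 is odd  OK
C9: 5gamma + 4zeta = 5(5) + 4(11) = 69  OK
C10: eta + zeta = 11 + 11 = 22; 22 > 20, bound 20 not met  FAIL

No — constraints 2, 4, and 10 are not satisfied.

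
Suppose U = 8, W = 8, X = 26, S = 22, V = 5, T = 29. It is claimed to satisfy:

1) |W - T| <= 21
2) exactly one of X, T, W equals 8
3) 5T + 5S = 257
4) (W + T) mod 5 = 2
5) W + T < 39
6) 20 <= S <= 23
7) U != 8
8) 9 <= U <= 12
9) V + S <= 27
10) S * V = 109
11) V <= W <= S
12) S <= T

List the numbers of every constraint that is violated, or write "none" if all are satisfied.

No — constraints 3, 7, 8, and 10 are not satisfied.

1) |8 - 29| = 21; 21 ≤ 21 — holds.
2) X=26, T=29, W=8; 1 of them equals 8 — holds.
3) 5T + 5S = 5(29) + 5(22) = 255, not 257 — fails.
4) W + T = 37; 37 mod 5 = 2 — holds.
5) W + T = 8 + 29 = 37; 37 < 39 — holds.
6) S = 22 lies in [20, 23] — holds.
7) U = 8, but 8 is required to differ — fails.
8) U = 8 is outside [9, 12] — fails.
9) V + S = 5 + 22 = 27; 27 ≤ 27 — holds.
10) S * V = 22 * 5 = 110, not 109 — fails.
11) values 5 <= 8 <= 22 — holds.
12) S = 22, T = 29; 22 ≤ 29 — holds.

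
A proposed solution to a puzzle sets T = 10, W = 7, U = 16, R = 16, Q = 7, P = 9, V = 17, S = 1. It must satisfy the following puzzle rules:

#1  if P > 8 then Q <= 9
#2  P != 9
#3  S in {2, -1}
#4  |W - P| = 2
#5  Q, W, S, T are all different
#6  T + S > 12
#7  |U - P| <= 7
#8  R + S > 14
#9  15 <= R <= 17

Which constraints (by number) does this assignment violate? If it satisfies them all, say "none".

Constraints 2, 3, 5, and 6 are violated.

#1 P = 9 > 8, so we need Q ≤ 9; Q = 7 ≤ 9 — OK.
#2 P = 9, but 9 is required to differ — violated.
#3 S = 1 is not in {2, -1} — violated.
#4 |7 - 9| = 2 — OK.
#5 Q = W = 7, not all different — violated.
#6 T + S = 10 + 1 = 11; 11 ≤ 12, bound 12 not met — violated.
#7 |16 - 9| = 7; 7 ≤ 7 — OK.
#8 R + S = 16 + 1 = 17; 17 > 14 — OK.
#9 R = 16 lies in [15, 17] — OK.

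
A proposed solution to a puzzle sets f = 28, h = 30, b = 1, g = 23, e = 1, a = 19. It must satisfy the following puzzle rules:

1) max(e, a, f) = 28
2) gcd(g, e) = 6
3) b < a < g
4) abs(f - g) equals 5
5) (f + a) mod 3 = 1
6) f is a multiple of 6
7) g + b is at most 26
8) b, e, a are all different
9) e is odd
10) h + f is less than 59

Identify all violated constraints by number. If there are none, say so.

No — constraints 2, 5, 6, and 8 are not satisfied.

1) max(1, 19, 28) = 28 — holds.
2) gcd(23, 1) = 1, not 6 — does not hold.
3) values 1 < 19 < 23 — holds.
4) abs(28 - 23) = 5 — holds.
5) f + a = 47; 47 mod 3 = 2, not 1 — does not hold.
6) 28 = 6*4 + 4, so 6 does not divide 28 — does not hold.
7) g + b = 23 + 1 = 24; 24 ≤ 26 — holds.
8) b = e = 1, not all different — does not hold.
9) e = 1 is odd — holds.
10) h + f = 30 + 28 = 58; 58 < 59 — holds.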